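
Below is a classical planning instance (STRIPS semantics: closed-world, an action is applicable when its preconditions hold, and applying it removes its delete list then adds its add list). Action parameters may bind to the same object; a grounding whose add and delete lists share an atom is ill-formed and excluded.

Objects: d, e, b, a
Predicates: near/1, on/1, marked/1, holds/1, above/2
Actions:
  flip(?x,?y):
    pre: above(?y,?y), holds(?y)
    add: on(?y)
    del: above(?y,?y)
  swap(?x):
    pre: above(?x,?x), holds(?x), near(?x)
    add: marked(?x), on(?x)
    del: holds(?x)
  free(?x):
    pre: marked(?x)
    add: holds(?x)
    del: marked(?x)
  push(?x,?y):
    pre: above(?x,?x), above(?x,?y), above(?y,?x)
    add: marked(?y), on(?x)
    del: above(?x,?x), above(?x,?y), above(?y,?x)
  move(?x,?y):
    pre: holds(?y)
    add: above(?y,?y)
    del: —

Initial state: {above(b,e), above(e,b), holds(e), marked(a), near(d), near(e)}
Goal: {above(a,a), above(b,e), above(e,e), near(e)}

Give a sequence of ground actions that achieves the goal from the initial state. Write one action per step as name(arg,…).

1. free(a)  →  {above(b,e), above(e,b), holds(a), holds(e), near(d), near(e)}
2. move(d,e)  →  {above(b,e), above(e,b), above(e,e), holds(a), holds(e), near(d), near(e)}
3. move(d,a)  →  {above(a,a), above(b,e), above(e,b), above(e,e), holds(a), holds(e), near(d), near(e)}

free(a); move(d,e); move(d,a)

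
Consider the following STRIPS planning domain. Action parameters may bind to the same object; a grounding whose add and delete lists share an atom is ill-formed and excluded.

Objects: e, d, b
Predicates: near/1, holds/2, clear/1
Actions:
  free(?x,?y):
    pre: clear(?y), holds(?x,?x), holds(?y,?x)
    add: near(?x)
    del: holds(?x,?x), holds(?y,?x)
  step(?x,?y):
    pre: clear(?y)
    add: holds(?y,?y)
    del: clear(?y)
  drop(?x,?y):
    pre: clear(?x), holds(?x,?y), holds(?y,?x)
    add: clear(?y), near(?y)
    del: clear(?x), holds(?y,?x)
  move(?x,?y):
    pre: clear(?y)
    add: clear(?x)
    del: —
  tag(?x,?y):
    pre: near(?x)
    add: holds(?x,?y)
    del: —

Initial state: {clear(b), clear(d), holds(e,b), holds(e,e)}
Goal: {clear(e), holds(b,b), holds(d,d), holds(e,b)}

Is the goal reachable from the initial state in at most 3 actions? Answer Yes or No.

Yes

1. step(e,d)  →  {clear(b), holds(d,d), holds(e,b), holds(e,e)}
2. move(e,b)  →  {clear(b), clear(e), holds(d,d), holds(e,b), holds(e,e)}
3. step(e,b)  →  {clear(e), holds(b,b), holds(d,d), holds(e,b), holds(e,e)}
optimal plan length = 3; 3 ≤ 3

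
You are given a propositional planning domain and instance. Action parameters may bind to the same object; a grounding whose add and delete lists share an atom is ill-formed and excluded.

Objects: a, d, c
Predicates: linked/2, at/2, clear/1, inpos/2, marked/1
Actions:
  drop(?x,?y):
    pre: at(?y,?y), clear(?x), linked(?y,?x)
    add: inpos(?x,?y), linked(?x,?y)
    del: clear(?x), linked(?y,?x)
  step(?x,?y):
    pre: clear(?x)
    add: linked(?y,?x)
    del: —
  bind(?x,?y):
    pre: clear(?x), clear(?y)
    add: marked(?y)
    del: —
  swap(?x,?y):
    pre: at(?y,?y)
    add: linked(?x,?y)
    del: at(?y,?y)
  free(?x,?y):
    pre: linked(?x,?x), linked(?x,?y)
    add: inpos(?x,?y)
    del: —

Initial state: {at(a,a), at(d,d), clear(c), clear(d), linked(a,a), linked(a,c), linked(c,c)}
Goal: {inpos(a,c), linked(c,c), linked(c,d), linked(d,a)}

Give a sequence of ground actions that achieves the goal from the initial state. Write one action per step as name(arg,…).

step(d,c); swap(d,a); free(a,c)

1. step(d,c)  →  {at(a,a), at(d,d), clear(c), clear(d), linked(a,a), linked(a,c), linked(c,c), linked(c,d)}
2. swap(d,a)  →  {at(d,d), clear(c), clear(d), linked(a,a), linked(a,c), linked(c,c), linked(c,d), linked(d,a)}
3. free(a,c)  →  {at(d,d), clear(c), clear(d), inpos(a,c), linked(a,a), linked(a,c), linked(c,c), linked(c,d), linked(d,a)}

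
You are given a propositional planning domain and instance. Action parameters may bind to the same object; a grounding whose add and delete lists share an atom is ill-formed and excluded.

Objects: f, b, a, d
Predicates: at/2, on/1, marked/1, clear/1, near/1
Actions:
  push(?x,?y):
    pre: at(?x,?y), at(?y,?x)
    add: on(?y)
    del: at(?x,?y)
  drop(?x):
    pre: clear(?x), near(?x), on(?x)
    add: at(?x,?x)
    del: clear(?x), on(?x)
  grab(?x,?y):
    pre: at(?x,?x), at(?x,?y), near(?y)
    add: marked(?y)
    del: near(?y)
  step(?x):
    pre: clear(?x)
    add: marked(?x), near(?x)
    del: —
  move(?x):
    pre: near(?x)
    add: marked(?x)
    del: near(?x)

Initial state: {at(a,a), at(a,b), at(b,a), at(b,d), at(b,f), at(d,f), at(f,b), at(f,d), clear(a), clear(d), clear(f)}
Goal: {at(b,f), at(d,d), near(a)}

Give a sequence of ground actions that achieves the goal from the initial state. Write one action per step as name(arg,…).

push(f,d); step(a); step(d); drop(d)

1. push(f,d)  →  {at(a,a), at(a,b), at(b,a), at(b,d), at(b,f), at(d,f), at(f,b), clear(a), clear(d), clear(f), on(d)}
2. step(a)  →  {at(a,a), at(a,b), at(b,a), at(b,d), at(b,f), at(d,f), at(f,b), clear(a), clear(d), clear(f), marked(a), near(a), on(d)}
3. step(d)  →  {at(a,a), at(a,b), at(b,a), at(b,d), at(b,f), at(d,f), at(f,b), clear(a), clear(d), clear(f), marked(a), marked(d), near(a), near(d), on(d)}
4. drop(d)  →  {at(a,a), at(a,b), at(b,a), at(b,d), at(b,f), at(d,d), at(d,f), at(f,b), clear(a), clear(f), marked(a), marked(d), near(a), near(d)}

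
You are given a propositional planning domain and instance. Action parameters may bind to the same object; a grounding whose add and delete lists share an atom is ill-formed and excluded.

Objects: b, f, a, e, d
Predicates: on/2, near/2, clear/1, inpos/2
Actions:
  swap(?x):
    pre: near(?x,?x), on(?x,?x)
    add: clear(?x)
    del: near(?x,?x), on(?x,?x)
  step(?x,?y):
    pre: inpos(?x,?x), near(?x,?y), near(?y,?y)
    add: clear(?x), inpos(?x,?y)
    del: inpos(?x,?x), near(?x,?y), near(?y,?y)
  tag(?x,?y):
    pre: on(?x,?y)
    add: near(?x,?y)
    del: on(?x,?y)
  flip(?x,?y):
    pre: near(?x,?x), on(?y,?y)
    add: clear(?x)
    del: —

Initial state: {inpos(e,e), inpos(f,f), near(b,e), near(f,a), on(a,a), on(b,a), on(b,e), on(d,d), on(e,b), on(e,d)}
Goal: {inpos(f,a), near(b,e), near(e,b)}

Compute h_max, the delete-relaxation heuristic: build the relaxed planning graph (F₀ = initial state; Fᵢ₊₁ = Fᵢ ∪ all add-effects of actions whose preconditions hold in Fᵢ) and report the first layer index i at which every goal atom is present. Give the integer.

F0 = init (10 atoms)
F1 = F0 ∪ {near(a,a), near(b,a), near(d,d), near(e,b), near(e,d)}  (15 atoms)
F2 = F1 ∪ {clear(a), clear(d), clear(e), clear(f), inpos(e,d), inpos(f,a)}  (21 atoms)
goal ⊆ F2  ⇒  h_max = 2

2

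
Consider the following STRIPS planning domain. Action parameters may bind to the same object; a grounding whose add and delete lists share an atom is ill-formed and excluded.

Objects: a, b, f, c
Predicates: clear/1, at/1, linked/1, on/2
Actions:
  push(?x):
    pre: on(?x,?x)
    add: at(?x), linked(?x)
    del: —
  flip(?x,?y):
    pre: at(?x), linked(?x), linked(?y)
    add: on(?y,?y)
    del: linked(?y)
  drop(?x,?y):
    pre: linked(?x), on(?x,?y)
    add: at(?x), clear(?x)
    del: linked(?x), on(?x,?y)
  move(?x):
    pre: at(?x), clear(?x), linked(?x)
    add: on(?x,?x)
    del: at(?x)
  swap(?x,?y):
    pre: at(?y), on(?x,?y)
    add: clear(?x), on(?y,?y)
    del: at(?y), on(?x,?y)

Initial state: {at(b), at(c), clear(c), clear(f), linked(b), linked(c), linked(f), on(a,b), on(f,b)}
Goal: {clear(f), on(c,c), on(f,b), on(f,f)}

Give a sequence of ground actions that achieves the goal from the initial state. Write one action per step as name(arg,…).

1. flip(b,f)  →  {at(b), at(c), clear(c), clear(f), linked(b), linked(c), on(a,b), on(f,b), on(f,f)}
2. flip(b,c)  →  {at(b), at(c), clear(c), clear(f), linked(b), on(a,b), on(c,c), on(f,b), on(f,f)}

flip(b,f); flip(b,c)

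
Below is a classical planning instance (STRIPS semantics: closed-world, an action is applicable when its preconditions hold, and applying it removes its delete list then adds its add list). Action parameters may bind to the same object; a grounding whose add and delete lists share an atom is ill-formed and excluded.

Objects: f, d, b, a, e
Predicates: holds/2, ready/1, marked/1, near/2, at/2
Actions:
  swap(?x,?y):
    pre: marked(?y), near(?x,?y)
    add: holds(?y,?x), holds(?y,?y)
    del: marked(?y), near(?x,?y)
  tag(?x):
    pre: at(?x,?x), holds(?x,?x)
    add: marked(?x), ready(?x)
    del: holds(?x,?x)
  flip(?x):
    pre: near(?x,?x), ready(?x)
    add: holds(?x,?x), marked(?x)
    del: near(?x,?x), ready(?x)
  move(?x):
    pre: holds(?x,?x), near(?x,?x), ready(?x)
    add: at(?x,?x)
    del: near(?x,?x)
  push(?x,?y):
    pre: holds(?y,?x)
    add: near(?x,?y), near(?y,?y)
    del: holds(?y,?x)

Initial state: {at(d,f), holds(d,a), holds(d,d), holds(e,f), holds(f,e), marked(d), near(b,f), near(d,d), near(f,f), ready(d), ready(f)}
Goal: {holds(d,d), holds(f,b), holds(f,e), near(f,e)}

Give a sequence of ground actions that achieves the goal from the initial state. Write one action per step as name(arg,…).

1. flip(f)  →  {at(d,f), holds(d,a), holds(d,d), holds(e,f), holds(f,e), holds(f,f), marked(d), marked(f), near(b,f), near(d,d), ready(d)}
2. swap(b,f)  →  {at(d,f), holds(d,a), holds(d,d), holds(e,f), holds(f,b), holds(f,e), holds(f,f), marked(d), near(d,d), ready(d)}
3. push(f,e)  →  {at(d,f), holds(d,a), holds(d,d), holds(f,b), holds(f,e), holds(f,f), marked(d), near(d,d), near(e,e), near(f,e), ready(d)}

flip(f); swap(b,f); push(f,e)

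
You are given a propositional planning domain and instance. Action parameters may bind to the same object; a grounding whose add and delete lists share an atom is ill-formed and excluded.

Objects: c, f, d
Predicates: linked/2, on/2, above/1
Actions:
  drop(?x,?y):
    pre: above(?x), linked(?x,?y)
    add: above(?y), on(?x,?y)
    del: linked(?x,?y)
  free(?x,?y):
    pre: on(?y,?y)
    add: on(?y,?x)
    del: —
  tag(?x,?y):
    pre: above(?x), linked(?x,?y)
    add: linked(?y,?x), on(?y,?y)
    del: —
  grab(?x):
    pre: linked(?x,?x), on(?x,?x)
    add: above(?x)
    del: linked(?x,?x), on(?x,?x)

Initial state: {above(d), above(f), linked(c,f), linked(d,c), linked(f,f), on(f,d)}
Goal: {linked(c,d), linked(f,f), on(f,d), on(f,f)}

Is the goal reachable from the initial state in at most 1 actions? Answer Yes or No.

No

1. tag(f,f)  →  {above(d), above(f), linked(c,f), linked(d,c), linked(f,f), on(f,d), on(f,f)}
2. tag(d,c)  →  {above(d), above(f), linked(c,d), linked(c,f), linked(d,c), linked(f,f), on(c,c), on(f,d), on(f,f)}
optimal plan length = 2; 2 > 1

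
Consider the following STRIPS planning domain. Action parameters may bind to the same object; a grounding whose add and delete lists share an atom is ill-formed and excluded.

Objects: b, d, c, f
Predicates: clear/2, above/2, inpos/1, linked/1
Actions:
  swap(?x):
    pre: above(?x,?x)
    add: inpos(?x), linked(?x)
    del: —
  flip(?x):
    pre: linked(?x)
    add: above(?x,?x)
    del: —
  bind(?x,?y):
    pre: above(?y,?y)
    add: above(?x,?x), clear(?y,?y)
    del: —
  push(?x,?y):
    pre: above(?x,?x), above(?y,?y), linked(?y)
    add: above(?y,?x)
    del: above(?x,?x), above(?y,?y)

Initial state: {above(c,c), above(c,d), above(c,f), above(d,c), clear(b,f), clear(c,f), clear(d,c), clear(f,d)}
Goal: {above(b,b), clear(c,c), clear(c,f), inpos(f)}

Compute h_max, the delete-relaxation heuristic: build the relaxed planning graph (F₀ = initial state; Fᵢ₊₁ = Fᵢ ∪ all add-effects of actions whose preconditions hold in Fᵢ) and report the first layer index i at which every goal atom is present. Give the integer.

F0 = init (8 atoms)
F1 = F0 ∪ {above(b,b), above(d,d), above(f,f), clear(c,c), inpos(c), linked(c)}  (14 atoms)
F2 = F1 ∪ {above(c,b), clear(b,b), clear(d,d), clear(f,f), inpos(b), inpos(d), inpos(f), linked(b), linked(d), linked(f)}  (24 atoms)
goal ⊆ F2  ⇒  h_max = 2

2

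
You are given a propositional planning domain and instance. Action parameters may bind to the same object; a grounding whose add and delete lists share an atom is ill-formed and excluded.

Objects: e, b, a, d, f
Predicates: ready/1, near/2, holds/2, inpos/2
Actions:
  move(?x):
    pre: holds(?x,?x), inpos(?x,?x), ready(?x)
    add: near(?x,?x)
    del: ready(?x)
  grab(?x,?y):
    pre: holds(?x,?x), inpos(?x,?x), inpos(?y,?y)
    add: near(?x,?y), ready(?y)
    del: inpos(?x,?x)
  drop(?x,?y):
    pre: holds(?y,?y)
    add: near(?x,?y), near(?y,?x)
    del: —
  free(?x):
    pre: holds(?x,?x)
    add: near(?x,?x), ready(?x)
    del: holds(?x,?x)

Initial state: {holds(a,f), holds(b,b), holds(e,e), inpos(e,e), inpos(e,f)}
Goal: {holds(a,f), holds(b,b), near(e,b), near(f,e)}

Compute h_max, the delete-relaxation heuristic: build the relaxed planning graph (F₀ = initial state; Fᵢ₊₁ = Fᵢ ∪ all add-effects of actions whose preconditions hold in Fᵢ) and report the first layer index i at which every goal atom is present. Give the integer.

F0 = init (5 atoms)
F1 = F0 ∪ {near(a,b), near(a,e), near(b,a), near(b,b), near(b,d), near(b,e), near(b,f), near(d,b), near(d,e), near(e,a), near(e,b), near(e,d), near(e,e), near(e,f), near(f,b), near(f,e), ready(b), ready(e)}  (23 atoms)
goal ⊆ F1  ⇒  h_max = 1

1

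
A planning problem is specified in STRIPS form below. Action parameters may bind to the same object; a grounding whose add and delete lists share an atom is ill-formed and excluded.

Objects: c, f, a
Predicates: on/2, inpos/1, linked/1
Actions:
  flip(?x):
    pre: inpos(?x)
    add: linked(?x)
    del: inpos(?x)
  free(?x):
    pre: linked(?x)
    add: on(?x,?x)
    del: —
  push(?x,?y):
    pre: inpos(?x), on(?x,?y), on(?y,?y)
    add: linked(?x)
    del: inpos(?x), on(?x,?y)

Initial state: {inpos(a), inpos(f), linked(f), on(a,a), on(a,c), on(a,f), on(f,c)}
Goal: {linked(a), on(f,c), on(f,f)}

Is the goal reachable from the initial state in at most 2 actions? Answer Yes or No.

1. flip(a)  →  {inpos(f), linked(a), linked(f), on(a,a), on(a,c), on(a,f), on(f,c)}
2. free(f)  →  {inpos(f), linked(a), linked(f), on(a,a), on(a,c), on(a,f), on(f,c), on(f,f)}
optimal plan length = 2; 2 ≤ 2

Yes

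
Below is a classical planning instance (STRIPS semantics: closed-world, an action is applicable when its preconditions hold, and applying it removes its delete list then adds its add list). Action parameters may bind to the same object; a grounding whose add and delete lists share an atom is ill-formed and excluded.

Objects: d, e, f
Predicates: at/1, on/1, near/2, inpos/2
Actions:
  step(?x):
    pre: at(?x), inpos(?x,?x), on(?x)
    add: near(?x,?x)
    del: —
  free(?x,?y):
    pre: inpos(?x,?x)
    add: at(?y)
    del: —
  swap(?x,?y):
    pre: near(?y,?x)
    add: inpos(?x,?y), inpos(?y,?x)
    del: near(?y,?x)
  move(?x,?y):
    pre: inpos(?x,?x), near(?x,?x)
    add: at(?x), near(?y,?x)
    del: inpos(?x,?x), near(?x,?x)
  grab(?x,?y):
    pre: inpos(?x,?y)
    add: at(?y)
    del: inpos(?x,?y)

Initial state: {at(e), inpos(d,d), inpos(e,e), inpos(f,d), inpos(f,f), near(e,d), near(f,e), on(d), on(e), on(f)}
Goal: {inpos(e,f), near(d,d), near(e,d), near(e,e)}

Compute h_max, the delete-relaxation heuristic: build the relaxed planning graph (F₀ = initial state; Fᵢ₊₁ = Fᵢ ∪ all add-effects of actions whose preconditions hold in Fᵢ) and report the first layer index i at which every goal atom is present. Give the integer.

2

F0 = init (10 atoms)
F1 = F0 ∪ {at(d), at(f), inpos(d,e), inpos(e,d), inpos(e,f), inpos(f,e), near(e,e)}  (17 atoms)
F2 = F1 ∪ {near(d,d), near(d,e), near(f,f)}  (20 atoms)
goal ⊆ F2  ⇒  h_max = 2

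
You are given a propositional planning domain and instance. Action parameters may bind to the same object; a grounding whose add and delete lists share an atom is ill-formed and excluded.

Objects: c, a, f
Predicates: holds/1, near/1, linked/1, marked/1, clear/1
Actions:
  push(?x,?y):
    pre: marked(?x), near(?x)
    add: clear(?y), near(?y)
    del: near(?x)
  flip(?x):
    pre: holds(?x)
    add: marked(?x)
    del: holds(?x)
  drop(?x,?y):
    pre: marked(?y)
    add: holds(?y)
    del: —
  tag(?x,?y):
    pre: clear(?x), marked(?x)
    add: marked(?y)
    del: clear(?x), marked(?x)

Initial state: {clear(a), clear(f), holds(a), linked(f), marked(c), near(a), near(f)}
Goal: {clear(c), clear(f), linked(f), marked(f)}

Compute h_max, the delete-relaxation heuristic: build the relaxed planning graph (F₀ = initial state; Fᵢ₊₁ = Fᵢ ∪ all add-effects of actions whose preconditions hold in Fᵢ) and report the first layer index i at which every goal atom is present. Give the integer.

2

F0 = init (7 atoms)
F1 = F0 ∪ {holds(c), marked(a)}  (9 atoms)
F2 = F1 ∪ {clear(c), marked(f), near(c)}  (12 atoms)
goal ⊆ F2  ⇒  h_max = 2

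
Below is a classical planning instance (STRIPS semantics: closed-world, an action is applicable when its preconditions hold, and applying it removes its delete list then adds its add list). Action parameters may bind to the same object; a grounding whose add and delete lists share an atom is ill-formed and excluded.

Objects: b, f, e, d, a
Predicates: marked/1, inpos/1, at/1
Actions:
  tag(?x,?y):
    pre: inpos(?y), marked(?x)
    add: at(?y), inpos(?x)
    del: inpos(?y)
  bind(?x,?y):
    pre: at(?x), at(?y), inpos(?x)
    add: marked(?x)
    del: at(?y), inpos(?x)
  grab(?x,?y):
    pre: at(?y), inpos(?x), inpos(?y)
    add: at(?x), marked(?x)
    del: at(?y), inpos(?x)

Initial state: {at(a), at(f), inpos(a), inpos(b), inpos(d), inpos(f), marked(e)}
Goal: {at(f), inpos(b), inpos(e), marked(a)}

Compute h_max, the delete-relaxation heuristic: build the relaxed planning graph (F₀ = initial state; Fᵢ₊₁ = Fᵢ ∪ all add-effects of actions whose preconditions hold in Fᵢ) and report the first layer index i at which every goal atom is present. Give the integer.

1

F0 = init (7 atoms)
F1 = F0 ∪ {at(b), at(d), inpos(e), marked(a), marked(b), marked(d), marked(f)}  (14 atoms)
goal ⊆ F1  ⇒  h_max = 1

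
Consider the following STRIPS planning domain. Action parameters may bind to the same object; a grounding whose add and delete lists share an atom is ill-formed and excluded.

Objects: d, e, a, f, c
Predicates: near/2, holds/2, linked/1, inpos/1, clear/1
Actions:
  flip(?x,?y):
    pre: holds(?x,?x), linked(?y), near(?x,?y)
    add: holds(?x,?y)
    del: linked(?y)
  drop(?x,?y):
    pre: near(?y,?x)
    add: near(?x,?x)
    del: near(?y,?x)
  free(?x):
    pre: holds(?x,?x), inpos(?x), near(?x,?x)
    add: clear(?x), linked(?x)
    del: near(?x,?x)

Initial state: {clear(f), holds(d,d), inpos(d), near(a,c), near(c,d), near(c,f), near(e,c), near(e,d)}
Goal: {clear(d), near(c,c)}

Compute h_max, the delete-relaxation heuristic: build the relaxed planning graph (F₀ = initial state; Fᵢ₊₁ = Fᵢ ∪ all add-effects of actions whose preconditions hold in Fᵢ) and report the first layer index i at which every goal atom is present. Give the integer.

2

F0 = init (8 atoms)
F1 = F0 ∪ {near(c,c), near(d,d), near(f,f)}  (11 atoms)
F2 = F1 ∪ {clear(d), linked(d)}  (13 atoms)
goal ⊆ F2  ⇒  h_max = 2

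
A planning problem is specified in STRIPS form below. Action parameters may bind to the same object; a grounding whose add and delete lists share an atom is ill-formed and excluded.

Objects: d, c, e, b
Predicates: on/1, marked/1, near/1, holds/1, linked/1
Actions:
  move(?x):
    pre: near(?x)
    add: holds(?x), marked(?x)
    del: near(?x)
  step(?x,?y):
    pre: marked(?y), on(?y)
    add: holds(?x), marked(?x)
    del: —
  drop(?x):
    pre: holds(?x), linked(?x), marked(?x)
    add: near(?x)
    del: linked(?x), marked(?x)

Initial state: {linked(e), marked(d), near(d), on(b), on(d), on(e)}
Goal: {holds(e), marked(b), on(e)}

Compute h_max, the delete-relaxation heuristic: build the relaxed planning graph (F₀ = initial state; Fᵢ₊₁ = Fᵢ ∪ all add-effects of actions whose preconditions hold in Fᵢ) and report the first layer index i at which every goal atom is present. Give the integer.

F0 = init (6 atoms)
F1 = F0 ∪ {holds(b), holds(c), holds(d), holds(e), marked(b), marked(c), marked(e)}  (13 atoms)
goal ⊆ F1  ⇒  h_max = 1

1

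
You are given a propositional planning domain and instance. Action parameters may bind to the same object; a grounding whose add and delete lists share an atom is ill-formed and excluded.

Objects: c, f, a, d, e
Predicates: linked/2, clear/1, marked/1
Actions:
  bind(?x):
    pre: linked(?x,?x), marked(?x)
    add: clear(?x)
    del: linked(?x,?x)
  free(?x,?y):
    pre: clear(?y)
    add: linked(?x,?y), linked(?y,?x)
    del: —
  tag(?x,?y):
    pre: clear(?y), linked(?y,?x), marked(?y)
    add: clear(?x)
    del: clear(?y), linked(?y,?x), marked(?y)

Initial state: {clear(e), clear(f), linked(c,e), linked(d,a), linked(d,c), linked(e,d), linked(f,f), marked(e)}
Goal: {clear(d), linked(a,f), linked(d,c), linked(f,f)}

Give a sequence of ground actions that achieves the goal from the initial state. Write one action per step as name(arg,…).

free(a,f); tag(d,e)

1. free(a,f)  →  {clear(e), clear(f), linked(a,f), linked(c,e), linked(d,a), linked(d,c), linked(e,d), linked(f,a), linked(f,f), marked(e)}
2. tag(d,e)  →  {clear(d), clear(f), linked(a,f), linked(c,e), linked(d,a), linked(d,c), linked(f,a), linked(f,f)}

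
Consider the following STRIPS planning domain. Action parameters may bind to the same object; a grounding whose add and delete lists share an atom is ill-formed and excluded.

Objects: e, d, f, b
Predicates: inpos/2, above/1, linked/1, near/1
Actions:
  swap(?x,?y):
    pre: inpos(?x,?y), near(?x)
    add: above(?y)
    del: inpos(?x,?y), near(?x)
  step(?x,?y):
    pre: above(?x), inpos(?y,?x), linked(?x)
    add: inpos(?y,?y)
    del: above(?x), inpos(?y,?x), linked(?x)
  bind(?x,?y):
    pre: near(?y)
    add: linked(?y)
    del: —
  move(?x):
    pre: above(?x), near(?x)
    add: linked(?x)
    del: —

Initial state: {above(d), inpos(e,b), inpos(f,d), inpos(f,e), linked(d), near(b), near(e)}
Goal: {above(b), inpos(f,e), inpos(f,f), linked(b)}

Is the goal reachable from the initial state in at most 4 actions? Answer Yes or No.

Yes

1. swap(e,b)  →  {above(b), above(d), inpos(f,d), inpos(f,e), linked(d), near(b)}
2. step(d,f)  →  {above(b), inpos(f,e), inpos(f,f), near(b)}
3. bind(e,b)  →  {above(b), inpos(f,e), inpos(f,f), linked(b), near(b)}
optimal plan length = 3; 3 ≤ 4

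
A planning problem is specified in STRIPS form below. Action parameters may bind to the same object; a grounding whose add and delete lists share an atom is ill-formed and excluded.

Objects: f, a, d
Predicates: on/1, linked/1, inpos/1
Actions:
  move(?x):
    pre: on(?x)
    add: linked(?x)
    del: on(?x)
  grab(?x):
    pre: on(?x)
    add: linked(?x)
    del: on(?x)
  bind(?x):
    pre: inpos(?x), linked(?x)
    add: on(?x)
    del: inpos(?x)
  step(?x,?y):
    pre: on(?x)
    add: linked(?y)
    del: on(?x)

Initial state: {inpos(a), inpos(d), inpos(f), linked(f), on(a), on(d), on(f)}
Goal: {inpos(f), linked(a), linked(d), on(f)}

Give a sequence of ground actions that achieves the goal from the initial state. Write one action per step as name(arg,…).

1. move(a)  →  {inpos(a), inpos(d), inpos(f), linked(a), linked(f), on(d), on(f)}
2. move(d)  →  {inpos(a), inpos(d), inpos(f), linked(a), linked(d), linked(f), on(f)}

move(a); move(d)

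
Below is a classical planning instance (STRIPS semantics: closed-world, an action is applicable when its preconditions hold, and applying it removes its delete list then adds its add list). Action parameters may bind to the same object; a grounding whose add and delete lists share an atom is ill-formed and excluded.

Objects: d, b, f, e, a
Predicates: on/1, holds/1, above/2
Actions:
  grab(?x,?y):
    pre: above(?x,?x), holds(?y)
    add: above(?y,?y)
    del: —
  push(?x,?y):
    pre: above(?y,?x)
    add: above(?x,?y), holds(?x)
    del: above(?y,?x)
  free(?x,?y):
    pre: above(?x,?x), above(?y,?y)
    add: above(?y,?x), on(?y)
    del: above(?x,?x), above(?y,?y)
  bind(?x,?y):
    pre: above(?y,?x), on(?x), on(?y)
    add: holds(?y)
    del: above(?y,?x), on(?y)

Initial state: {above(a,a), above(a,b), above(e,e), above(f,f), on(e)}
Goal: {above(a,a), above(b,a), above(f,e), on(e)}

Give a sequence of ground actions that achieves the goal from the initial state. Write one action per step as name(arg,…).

1. push(b,a)  →  {above(a,a), above(b,a), above(e,e), above(f,f), holds(b), on(e)}
2. free(e,f)  →  {above(a,a), above(b,a), above(f,e), holds(b), on(e), on(f)}

push(b,a); free(e,f)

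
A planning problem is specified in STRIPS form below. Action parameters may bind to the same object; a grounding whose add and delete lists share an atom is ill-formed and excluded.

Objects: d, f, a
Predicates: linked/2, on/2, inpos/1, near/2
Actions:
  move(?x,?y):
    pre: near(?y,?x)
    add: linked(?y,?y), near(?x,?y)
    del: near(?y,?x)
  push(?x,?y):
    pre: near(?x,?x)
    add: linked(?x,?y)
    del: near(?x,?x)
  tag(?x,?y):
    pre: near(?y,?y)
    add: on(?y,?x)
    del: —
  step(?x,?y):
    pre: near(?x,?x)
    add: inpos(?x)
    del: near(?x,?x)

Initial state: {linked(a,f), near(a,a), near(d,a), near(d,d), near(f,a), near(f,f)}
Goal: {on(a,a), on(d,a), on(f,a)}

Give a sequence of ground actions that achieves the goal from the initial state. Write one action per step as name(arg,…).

tag(a,d); tag(a,f); tag(a,a)

1. tag(a,d)  →  {linked(a,f), near(a,a), near(d,a), near(d,d), near(f,a), near(f,f), on(d,a)}
2. tag(a,f)  →  {linked(a,f), near(a,a), near(d,a), near(d,d), near(f,a), near(f,f), on(d,a), on(f,a)}
3. tag(a,a)  →  {linked(a,f), near(a,a), near(d,a), near(d,d), near(f,a), near(f,f), on(a,a), on(d,a), on(f,a)}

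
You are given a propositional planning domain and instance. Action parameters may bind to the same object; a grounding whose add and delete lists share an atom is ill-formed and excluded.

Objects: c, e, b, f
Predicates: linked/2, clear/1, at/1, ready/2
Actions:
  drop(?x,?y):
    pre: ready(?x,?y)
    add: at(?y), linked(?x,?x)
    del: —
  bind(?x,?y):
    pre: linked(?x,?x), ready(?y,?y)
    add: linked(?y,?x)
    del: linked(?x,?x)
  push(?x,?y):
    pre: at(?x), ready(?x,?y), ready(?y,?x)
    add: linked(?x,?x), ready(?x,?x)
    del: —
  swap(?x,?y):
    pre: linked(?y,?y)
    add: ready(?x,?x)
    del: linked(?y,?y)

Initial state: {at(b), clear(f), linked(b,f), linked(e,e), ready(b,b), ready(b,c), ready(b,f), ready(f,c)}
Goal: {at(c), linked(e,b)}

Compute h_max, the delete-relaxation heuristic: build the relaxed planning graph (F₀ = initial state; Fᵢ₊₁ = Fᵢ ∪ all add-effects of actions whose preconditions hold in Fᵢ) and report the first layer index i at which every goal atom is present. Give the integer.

F0 = init (8 atoms)
F1 = F0 ∪ {at(c), at(f), linked(b,b), linked(b,e), linked(f,f), ready(c,c), ready(e,e), ready(f,f)}  (16 atoms)
F2 = F1 ∪ {at(e), linked(c,b), linked(c,c), linked(c,e), linked(c,f), linked(e,b), linked(e,f), linked(f,b), linked(f,e)}  (25 atoms)
goal ⊆ F2  ⇒  h_max = 2

2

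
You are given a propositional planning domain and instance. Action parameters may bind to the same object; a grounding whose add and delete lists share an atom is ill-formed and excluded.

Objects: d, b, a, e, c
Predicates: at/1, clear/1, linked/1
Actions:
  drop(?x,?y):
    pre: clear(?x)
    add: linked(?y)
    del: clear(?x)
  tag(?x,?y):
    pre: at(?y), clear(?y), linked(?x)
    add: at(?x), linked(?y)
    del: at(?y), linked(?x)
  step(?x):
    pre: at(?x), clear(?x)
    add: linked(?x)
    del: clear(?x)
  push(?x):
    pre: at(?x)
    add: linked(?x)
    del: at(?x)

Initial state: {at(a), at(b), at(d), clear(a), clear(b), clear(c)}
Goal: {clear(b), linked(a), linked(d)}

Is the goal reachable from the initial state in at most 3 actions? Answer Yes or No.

1. drop(a,d)  →  {at(a), at(b), at(d), clear(b), clear(c), linked(d)}
2. drop(c,a)  →  {at(a), at(b), at(d), clear(b), linked(a), linked(d)}
optimal plan length = 2; 2 ≤ 3

Yes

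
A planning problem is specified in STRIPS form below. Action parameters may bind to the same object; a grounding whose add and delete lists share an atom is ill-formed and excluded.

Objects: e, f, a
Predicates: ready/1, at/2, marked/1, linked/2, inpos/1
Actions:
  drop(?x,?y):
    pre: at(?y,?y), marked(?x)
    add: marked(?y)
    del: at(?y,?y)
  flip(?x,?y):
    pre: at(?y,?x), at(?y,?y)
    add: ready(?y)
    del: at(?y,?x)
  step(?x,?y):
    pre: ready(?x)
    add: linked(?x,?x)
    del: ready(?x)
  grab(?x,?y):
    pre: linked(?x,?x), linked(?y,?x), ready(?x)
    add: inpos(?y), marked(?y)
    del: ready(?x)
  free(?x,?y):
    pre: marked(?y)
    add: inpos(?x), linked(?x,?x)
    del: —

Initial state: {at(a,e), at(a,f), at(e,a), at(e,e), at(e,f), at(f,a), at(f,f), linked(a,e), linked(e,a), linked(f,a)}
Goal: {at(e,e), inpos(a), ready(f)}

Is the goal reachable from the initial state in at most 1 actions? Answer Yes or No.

No

1. flip(f,e)  →  {at(a,e), at(a,f), at(e,a), at(e,e), at(f,a), at(f,f), linked(a,e), linked(e,a), linked(f,a), ready(e)}
2. flip(f,f)  →  {at(a,e), at(a,f), at(e,a), at(e,e), at(f,a), linked(a,e), linked(e,a), linked(f,a), ready(e), ready(f)}
3. step(e,e)  →  {at(a,e), at(a,f), at(e,a), at(e,e), at(f,a), linked(a,e), linked(e,a), linked(e,e), linked(f,a), ready(f)}
4. flip(a,e)  →  {at(a,e), at(a,f), at(e,e), at(f,a), linked(a,e), linked(e,a), linked(e,e), linked(f,a), ready(e), ready(f)}
5. grab(e,a)  →  {at(a,e), at(a,f), at(e,e), at(f,a), inpos(a), linked(a,e), linked(e,a), linked(e,e), linked(f,a), marked(a), ready(f)}
optimal plan length = 5; 5 > 1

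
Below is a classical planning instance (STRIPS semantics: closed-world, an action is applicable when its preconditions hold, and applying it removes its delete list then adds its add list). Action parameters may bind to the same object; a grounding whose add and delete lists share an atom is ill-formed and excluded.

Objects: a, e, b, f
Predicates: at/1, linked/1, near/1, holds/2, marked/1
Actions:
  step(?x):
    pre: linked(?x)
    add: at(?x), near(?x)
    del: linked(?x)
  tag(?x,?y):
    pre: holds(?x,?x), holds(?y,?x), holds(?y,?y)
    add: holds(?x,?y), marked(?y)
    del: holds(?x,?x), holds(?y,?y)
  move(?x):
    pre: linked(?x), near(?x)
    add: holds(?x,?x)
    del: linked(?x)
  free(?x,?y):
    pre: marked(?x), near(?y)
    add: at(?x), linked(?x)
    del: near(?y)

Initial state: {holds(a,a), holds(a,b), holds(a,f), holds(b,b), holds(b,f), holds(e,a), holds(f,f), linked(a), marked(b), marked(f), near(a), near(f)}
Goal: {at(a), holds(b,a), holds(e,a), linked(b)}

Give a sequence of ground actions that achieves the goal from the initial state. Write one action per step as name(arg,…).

1. step(a)  →  {at(a), holds(a,a), holds(a,b), holds(a,f), holds(b,b), holds(b,f), holds(e,a), holds(f,f), marked(b), marked(f), near(a), near(f)}
2. tag(b,a)  →  {at(a), holds(a,b), holds(a,f), holds(b,a), holds(b,f), holds(e,a), holds(f,f), marked(a), marked(b), marked(f), near(a), near(f)}
3. free(b,a)  →  {at(a), at(b), holds(a,b), holds(a,f), holds(b,a), holds(b,f), holds(e,a), holds(f,f), linked(b), marked(a), marked(b), marked(f), near(f)}

step(a); tag(b,a); free(b,a)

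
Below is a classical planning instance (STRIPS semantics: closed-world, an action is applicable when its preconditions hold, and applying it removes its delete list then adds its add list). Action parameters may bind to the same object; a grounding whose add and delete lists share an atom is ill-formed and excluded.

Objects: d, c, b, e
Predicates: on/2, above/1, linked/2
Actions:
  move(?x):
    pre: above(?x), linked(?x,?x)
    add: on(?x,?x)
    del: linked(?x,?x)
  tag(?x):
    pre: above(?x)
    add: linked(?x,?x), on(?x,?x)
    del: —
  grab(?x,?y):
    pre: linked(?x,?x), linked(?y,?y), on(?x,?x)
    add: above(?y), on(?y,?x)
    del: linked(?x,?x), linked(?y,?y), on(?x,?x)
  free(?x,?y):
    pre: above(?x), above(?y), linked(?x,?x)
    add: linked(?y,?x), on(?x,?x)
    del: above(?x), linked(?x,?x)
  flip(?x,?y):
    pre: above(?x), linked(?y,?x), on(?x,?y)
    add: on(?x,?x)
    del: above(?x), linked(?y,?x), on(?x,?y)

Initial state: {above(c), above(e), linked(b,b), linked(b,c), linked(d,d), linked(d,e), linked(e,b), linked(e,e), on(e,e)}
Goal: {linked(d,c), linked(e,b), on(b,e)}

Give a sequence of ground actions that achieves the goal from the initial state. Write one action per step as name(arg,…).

tag(c); grab(c,d); tag(c); grab(e,b); free(c,d)

1. tag(c)  →  {above(c), above(e), linked(b,b), linked(b,c), linked(c,c), linked(d,d), linked(d,e), linked(e,b), linked(e,e), on(c,c), on(e,e)}
2. grab(c,d)  →  {above(c), above(d), above(e), linked(b,b), linked(b,c), linked(d,e), linked(e,b), linked(e,e), on(d,c), on(e,e)}
3. tag(c)  →  {above(c), above(d), above(e), linked(b,b), linked(b,c), linked(c,c), linked(d,e), linked(e,b), linked(e,e), on(c,c), on(d,c), on(e,e)}
4. grab(e,b)  →  {above(b), above(c), above(d), above(e), linked(b,c), linked(c,c), linked(d,e), linked(e,b), on(b,e), on(c,c), on(d,c)}
5. free(c,d)  →  {above(b), above(d), above(e), linked(b,c), linked(d,c), linked(d,e), linked(e,b), on(b,e), on(c,c), on(d,c)}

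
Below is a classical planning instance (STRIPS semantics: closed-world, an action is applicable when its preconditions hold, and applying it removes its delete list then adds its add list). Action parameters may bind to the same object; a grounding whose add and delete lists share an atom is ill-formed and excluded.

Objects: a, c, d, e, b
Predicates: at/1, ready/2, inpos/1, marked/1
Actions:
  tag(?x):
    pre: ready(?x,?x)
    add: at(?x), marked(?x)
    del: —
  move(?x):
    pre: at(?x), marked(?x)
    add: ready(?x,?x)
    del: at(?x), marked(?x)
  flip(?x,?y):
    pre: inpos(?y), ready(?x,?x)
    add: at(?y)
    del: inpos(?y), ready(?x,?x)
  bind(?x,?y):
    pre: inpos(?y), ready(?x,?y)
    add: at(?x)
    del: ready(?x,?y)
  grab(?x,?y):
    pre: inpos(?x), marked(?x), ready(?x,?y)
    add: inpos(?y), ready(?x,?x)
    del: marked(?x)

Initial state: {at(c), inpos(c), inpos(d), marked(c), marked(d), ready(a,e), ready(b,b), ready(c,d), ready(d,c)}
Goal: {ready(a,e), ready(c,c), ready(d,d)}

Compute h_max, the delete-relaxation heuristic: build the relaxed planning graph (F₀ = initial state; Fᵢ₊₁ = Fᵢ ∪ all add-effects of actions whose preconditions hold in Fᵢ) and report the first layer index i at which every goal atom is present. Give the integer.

1

F0 = init (9 atoms)
F1 = F0 ∪ {at(b), at(d), marked(b), ready(c,c), ready(d,d)}  (14 atoms)
goal ⊆ F1  ⇒  h_max = 1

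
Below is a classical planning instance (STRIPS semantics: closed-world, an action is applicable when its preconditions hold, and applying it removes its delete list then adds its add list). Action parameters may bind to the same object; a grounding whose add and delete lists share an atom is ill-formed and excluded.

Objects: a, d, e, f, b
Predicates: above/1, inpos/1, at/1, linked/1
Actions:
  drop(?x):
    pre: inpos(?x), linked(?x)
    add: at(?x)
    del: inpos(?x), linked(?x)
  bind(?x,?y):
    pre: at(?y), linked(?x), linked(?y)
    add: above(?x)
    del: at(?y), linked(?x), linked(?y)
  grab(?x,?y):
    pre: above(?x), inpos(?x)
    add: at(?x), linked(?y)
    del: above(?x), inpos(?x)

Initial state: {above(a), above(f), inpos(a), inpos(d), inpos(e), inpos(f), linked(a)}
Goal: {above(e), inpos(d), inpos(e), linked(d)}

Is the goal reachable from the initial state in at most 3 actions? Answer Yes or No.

Yes

1. grab(a,d)  →  {above(f), at(a), inpos(d), inpos(e), inpos(f), linked(a), linked(d)}
2. grab(f,e)  →  {at(a), at(f), inpos(d), inpos(e), linked(a), linked(d), linked(e)}
3. bind(e,a)  →  {above(e), at(f), inpos(d), inpos(e), linked(d)}
optimal plan length = 3; 3 ≤ 3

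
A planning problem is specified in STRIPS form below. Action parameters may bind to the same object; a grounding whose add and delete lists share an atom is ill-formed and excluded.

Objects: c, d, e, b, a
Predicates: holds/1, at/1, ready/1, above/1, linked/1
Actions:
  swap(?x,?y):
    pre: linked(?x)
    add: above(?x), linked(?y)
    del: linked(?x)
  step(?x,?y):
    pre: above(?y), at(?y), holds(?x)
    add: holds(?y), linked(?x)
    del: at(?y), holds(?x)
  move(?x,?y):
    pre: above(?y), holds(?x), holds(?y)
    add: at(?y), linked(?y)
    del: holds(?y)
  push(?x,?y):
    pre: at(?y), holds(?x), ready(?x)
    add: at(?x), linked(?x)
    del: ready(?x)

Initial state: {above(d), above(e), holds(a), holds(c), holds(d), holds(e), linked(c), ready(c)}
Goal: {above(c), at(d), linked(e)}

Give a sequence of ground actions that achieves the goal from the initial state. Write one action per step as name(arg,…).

swap(c,e); move(c,d)

1. swap(c,e)  →  {above(c), above(d), above(e), holds(a), holds(c), holds(d), holds(e), linked(e), ready(c)}
2. move(c,d)  →  {above(c), above(d), above(e), at(d), holds(a), holds(c), holds(e), linked(d), linked(e), ready(c)}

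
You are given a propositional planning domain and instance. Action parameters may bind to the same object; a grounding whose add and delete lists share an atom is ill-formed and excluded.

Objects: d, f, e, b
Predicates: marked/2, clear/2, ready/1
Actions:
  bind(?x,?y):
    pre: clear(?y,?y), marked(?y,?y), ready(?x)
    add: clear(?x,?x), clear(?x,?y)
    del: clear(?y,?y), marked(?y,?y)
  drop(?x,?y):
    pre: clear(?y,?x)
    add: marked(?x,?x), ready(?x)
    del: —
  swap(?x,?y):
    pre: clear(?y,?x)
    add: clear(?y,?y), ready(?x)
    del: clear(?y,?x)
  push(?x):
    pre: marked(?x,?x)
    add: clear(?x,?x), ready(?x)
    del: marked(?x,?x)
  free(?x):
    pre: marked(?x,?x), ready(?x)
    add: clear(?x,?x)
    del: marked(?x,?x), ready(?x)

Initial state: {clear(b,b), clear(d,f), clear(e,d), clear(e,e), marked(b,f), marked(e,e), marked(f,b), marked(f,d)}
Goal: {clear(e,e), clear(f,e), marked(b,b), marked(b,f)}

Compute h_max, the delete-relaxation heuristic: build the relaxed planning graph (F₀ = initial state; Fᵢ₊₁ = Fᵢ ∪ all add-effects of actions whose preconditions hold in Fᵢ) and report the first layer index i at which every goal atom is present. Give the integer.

F0 = init (8 atoms)
F1 = F0 ∪ {clear(d,d), marked(b,b), marked(d,d), marked(f,f), ready(b), ready(d), ready(e), ready(f)}  (16 atoms)
F2 = F1 ∪ {clear(b,d), clear(b,e), clear(d,b), clear(d,e), clear(e,b), clear(f,b), clear(f,d), clear(f,e), clear(f,f)}  (25 atoms)
goal ⊆ F2  ⇒  h_max = 2

2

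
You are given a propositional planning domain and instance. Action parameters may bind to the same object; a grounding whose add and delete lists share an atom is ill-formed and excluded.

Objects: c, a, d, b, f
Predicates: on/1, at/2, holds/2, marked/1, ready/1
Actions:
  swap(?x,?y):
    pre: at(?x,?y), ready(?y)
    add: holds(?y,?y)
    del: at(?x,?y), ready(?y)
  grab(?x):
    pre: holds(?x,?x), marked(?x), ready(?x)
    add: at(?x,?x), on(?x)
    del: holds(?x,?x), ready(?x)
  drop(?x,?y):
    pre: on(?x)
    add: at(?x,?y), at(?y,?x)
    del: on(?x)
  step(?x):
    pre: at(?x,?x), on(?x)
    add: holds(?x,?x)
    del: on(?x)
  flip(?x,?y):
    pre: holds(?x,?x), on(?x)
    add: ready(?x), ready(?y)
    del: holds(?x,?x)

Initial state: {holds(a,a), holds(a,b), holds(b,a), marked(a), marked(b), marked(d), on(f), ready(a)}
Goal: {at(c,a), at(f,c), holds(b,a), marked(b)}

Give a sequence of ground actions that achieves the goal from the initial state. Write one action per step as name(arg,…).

grab(a); drop(a,c); drop(f,c)

1. grab(a)  →  {at(a,a), holds(a,b), holds(b,a), marked(a), marked(b), marked(d), on(a), on(f)}
2. drop(a,c)  →  {at(a,a), at(a,c), at(c,a), holds(a,b), holds(b,a), marked(a), marked(b), marked(d), on(f)}
3. drop(f,c)  →  {at(a,a), at(a,c), at(c,a), at(c,f), at(f,c), holds(a,b), holds(b,a), marked(a), marked(b), marked(d)}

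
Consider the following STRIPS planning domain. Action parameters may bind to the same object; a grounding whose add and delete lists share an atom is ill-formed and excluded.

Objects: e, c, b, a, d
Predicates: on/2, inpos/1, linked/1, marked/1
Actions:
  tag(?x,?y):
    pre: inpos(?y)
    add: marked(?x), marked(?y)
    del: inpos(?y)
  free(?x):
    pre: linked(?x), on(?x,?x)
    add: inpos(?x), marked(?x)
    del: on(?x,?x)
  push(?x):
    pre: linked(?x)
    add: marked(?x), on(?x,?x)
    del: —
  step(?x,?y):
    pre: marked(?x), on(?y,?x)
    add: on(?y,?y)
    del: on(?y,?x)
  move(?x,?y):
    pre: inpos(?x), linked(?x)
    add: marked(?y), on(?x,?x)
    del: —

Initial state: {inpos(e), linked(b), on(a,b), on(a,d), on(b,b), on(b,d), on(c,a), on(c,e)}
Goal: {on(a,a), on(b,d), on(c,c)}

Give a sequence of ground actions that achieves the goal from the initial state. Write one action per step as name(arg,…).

1. tag(b,e)  →  {linked(b), marked(b), marked(e), on(a,b), on(a,d), on(b,b), on(b,d), on(c,a), on(c,e)}
2. step(e,c)  →  {linked(b), marked(b), marked(e), on(a,b), on(a,d), on(b,b), on(b,d), on(c,a), on(c,c)}
3. step(b,a)  →  {linked(b), marked(b), marked(e), on(a,a), on(a,d), on(b,b), on(b,d), on(c,a), on(c,c)}

tag(b,e); step(e,c); step(b,a)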